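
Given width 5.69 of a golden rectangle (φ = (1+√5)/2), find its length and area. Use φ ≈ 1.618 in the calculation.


φ = (1 + √5) / 2 ≈ 1.618
Length = width × φ = 5.69 × 1.618 = 9.20642
≈ 9.21
Area = width × length = 5.69 × 9.20642 = 52.3845298 ≈ 52.38
= Length: 9.21, Area: 52.38

Length: 9.21, Area: 52.38


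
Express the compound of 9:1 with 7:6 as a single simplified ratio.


Compound ratio = (9×7) : (1×6)
= 63:6
GCD = 3
= 21:2

21:2


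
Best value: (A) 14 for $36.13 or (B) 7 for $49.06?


Deal A: $36.13/14 = $2.5807/unit
Deal B: $49.06/7 = $7.0086/unit
A is cheaper per unit
= Deal A

Deal A


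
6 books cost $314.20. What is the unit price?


Unit rate = total / quantity
= 314.20 / 6
= $52.37 per unit

$52.37 per unit


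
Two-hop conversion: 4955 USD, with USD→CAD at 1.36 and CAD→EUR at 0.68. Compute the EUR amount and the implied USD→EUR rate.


Step 1: 4955 USD × 1.36 = 6738.80 CAD
Step 2: 6738.80 CAD × 0.68 = 4582.38 EUR
Implied rate USD→EUR = 1.36 × 0.68 = 0.9248
= 4582.38 EUR; implied rate 0.9248 EUR/USD

4582.38 EUR; implied rate 0.9248 EUR/USD


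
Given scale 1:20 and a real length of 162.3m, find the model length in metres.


Model size = real / scale
= 162.3 / 20
= 8.1150 m

8.1150 m


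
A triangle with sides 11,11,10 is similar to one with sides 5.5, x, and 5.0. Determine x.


Scale factor = 5.5/11 = 0.5
Missing side = 11 × 0.5
= 5.5

5.5


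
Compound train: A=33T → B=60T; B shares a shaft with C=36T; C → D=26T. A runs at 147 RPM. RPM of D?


Stage 1: RPM_B = RPM_A × t_A/t_B = 147 × 33/60 = 4851/60 = 80.85
B and C share a shaft → RPM_C = RPM_B
Stage 2: RPM_D = RPM_C × t_C/t_D = RPM_A × (t_A×t_C)/(t_B×t_D)
Overall ratio = (33×36)/(60×26) = 1188/1560
RPM_D = 147 × 1188/1560 = 174636/1560
≈ 111.95 RPM

111.95 RPM


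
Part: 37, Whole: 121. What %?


Percentage = (part / whole) × 100
= (37 / 121) × 100
≈ 30.58%

30.58%


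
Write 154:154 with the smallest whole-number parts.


GCD(154, 154) = 154
154/154 : 154/154
= 1:1

1:1


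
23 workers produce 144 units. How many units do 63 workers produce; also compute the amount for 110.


Direct proportion: y/x = constant
k = 144/23 ≈ 6.2609
y at x=63: k × 63 = 144 × 63 / 23 = 9072/23 ≈ 394.43
y at x=110: k × 110 = 144 × 110 / 23 = 15840/23 ≈ 688.70
= 394.43 and 688.70

394.43 and 688.70


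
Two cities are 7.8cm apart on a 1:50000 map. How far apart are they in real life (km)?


Real distance = map distance × scale
= 7.8cm × 50000
= 390000 cm = 3900.0 m
= 3.900 km

3.900 km


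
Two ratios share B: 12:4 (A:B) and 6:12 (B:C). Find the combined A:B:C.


Match B: multiply A:B by 6 → 72:24
Multiply B:C by 4 → 24:48
Combined: 72:24:48
GCD = 24
= 3:1:2

3:1:2


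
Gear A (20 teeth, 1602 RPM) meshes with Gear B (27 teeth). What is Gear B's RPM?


Gear ratio = 20:27 = 20:27
RPM_B = RPM_A × (teeth_A / teeth_B)
= 1602 × (20/27)
= 1186.7 RPM

1186.7 RPM


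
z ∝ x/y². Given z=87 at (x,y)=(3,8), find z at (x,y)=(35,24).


z = k·x/y²
Solve for k using the known point: k = z·y²/x = 87×64/3 = 5568/3 = 1856.0000
Now evaluate at x=35, y=24:
z = k × 35 / 576 = (5568 × 35) / (3 × 576) = 194880/1728
≈ 112.7778

112.7778


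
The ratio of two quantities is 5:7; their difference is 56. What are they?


Let A = 5k, B = 7k.
7k - 5k = 56
2k = 56 → k = 56/2 = 28
A = 5×28 = 140, B = 7×28 = 196
= A = 140, B = 196

A = 140, B = 196


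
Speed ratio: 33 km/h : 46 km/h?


Ratio = 33:46
GCD = 1
Simplified = 33:46
Time ratio (same distance) = 46:33
Speed ratio = 33:46

33:46


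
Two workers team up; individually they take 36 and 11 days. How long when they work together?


Rate of A = 1/36 per day
Rate of B = 1/11 per day
Combined rate = 1/36 + 1/11 = 47/396 ≈ 0.1187 per day
Days = 1 / combined rate = 396/47
≈ 8.43 days

8.43 days


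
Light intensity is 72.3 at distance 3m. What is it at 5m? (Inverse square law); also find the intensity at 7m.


I₁d₁² = I₂d₂²
I at 5m = 72.3 × (3/5)² = 72.3 × 9/25 = 650.7/25 = 26.0280
I at 7m = 72.3 × (3/7)² = 72.3 × 9/49 = 650.7/49 ≈ 13.2796
= 26.0280 and 13.2796

26.0280 and 13.2796


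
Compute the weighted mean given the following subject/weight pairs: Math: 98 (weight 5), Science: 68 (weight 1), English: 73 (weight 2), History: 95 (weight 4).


Numerator = 98×5 + 68×1 + 73×2 + 95×4
= 490 + 68 + 146 + 380
= 1084
Total weight = 12
Weighted avg = 1084/12
= 90.33

90.33


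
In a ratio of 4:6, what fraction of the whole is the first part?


Total parts = 4 + 6 = 10
First part: 4/10 = 2/5
= 2/5

2/5


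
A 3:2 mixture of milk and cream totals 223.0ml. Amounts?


Total parts = 3 + 2 = 5
milk: 223.0 × 3/5 = 133.8ml
cream: 223.0 × 2/5 = 89.2ml
= 133.8ml and 89.2ml

133.8ml and 89.2ml


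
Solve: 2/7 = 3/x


Cross multiply: 2 × x = 7 × 3
2x = 21
x = 21 / 2
= 10.50

10.50


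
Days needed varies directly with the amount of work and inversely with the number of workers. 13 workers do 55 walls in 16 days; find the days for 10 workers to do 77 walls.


Days ∝ work / workers, so d₂ = d₁ × (m₁/m₂) × (w₂/w₁)
Workers factor (inverse): 13/10 = 1.3000
Work factor (direct): 77/55 = 1.4000
d₂ = 16 × 13/10 × 77/55 = (16 × 13 × 77) / (10 × 55) = 16016/550
= 29.12 days

29.12 days


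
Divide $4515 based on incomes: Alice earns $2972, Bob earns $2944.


Total income = 2972 + 2944 = $5916
Alice: $4515 × 2972/5916 = $2268.18
Bob: $4515 × 2944/5916 = $2246.82
= Alice: $2268.18, Bob: $2246.82

Alice: $2268.18, Bob: $2246.82


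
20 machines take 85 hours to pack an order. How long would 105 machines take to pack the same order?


Inverse proportion: x × y = constant
k = 20 × 85 = 1700
y₂ = k / 105 = 1700 / 105
= 16.19

16.19


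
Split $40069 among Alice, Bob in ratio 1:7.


Total parts = 1 + 7 = 8
Alice: 40069 × 1/8 = 5008.63
Bob: 40069 × 7/8 = 35060.38
= Alice: $5008.63, Bob: $35060.38

Alice: $5008.63, Bob: $35060.38


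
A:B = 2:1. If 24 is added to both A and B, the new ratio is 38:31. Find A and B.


Let A = 2k, B = 1k.
(2k + 24) / (1k + 24) = 38/31
Cross-multiply: 31(2k + 24) = 38(1k + 24)
62k + 744 = 38k + 912
62k - 38k = 912 - 744
24k = 168
k = 168/24 = 7
A = 2×7 = 14, B = 1×7 = 7
= A = 14, B = 7

A = 14, B = 7


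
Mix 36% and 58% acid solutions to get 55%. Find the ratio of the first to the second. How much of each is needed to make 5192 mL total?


Let x parts of 36% mix with y parts of 58%.
36x + 58y = 55(x + y)
36x + 58y = 55x + 55y
x(36 - 55) = y(55 - 58)
x/y = (58 - 55)/(55 - 36) = 3/19
Simplify: 3:19
Total parts = 22; one part = 5192/22 = 236.00 mL
36% solution: 3×236.00 = 708.00 mL
58% solution: 19×236.00 = 4484.00 mL
= ratio 3:19; 708.00 mL and 4484.00 mL

ratio 3:19; 708.00 mL and 4484.00 mL


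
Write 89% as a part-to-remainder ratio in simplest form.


89% means 89 parts out of 100; remainder = 11
Part : remainder = 89:11
GCD = 1
= 89:11

89:11


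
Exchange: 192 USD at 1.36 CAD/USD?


Amount × rate = 192 × 1.36
= 261.12 CAD

261.12 CAD


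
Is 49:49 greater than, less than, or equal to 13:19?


49/49 = 1.0000
13/19 = 0.6842
1.0000 > 0.6842, so 49:49 is greater
= greater than

greater than


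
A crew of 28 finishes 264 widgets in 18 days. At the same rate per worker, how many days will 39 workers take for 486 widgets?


Days ∝ work / workers, so d₂ = d₁ × (m₁/m₂) × (w₂/w₁)
Workers factor (inverse): 28/39 ≈ 0.7179
Work factor (direct): 486/264 ≈ 1.8409
d₂ = 18 × 28/39 × 486/264 = (18 × 28 × 486) / (39 × 264) = 244944/10296
≈ 23.79 days

23.79 days


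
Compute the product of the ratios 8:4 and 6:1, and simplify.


Compound ratio = (8×6) : (4×1)
= 48:4
GCD = 4
= 12:1

12:1


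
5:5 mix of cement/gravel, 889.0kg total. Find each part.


Total parts = 5 + 5 = 10
cement: 889.0 × 5/10 = 444.5kg
gravel: 889.0 × 5/10 = 444.5kg
= 444.5kg and 444.5kg

444.5kg and 444.5kg


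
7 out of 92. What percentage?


Percentage = (part / whole) × 100
= (7 / 92) × 100
≈ 7.61%

7.61%


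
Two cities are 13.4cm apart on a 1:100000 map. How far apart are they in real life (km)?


Real distance = map distance × scale
= 13.4cm × 100000
= 1340000 cm = 13400.0 m
= 13.400 km

13.400 km


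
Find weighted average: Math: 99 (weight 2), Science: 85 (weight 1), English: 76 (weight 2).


Numerator = 99×2 + 85×1 + 76×2
= 198 + 85 + 152
= 435
Total weight = 5
Weighted avg = 435/5
= 87.00

87.00


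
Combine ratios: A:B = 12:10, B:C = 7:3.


Match B: multiply A:B by 7 → 84:70
Multiply B:C by 10 → 70:30
Combined: 84:70:30
GCD = 2
= 42:35:15

42:35:15


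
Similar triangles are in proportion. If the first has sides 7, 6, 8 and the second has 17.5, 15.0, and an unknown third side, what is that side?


Scale factor = 17.5/7 = 2.5
Missing side = 8 × 2.5
= 20.0

20.0


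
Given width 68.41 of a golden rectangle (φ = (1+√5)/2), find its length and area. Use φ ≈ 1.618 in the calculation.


φ = (1 + √5) / 2 ≈ 1.618
Length = width × φ = 68.41 × 1.618 = 110.68738
≈ 110.69
Area = width × length = 68.41 × 110.68738 = 7572.1236658 ≈ 7572.12
= Length: 110.69, Area: 7572.12

Length: 110.69, Area: 7572.12


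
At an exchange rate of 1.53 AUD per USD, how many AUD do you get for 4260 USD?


Amount × rate = 4260 × 1.53
= 6517.80 AUD

6517.80 AUD


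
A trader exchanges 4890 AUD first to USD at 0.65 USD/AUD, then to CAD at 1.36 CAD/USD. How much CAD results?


Step 1: 4890 AUD × 0.65 = 3178.50 USD
Step 2: 3178.50 USD × 1.36 = 4322.76 CAD
Implied rate AUD→CAD = 0.65 × 1.36 = 0.8840
= 4322.76 CAD

4322.76 CAD


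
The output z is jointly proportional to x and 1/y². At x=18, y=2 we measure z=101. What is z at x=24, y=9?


z = k·x/y²
Solve for k using the known point: k = z·y²/x = 101×4/18 = 404/18 ≈ 22.4444
Now evaluate at x=24, y=9:
z = k × 24 / 81 = (404 × 24) / (18 × 81) = 9696/1458
≈ 6.6502

6.6502


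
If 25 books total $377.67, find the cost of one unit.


Unit rate = total / quantity
= 377.67 / 25
= $15.11 per unit

$15.11 per unit


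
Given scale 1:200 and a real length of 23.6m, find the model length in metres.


Model size = real / scale
= 23.6 / 200
= 0.1180 m

0.1180 m


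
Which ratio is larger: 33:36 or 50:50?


33/36 = 0.9167
50/50 = 1.0000
0.9167 < 1.0000, so 33:36 is less
= 50:50

50:50


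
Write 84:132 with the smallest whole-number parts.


GCD(84, 132) = 12
84/12 : 132/12
= 7:11

7:11


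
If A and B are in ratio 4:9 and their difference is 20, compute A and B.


Let A = 4k, B = 9k.
9k - 4k = 20
5k = 20 → k = 20/5 = 4
A = 4×4 = 16, B = 9×4 = 36
= A = 16, B = 36

A = 16, B = 36


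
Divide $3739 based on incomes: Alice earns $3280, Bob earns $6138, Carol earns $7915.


Total income = 3280 + 6138 + 7915 = $17333
Alice: $3739 × 3280/17333 = $707.55
Bob: $3739 × 6138/17333 = $1324.06
Carol: $3739 × 7915/17333 = $1707.39
= Alice: $707.55, Bob: $1324.06, Carol: $1707.39

Alice: $707.55, Bob: $1324.06, Carol: $1707.39


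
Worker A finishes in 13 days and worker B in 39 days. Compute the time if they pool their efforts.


Rate of A = 1/13 per day
Rate of B = 1/39 per day
Combined rate = 1/13 + 1/39 = 52/507 ≈ 0.1026 per day
Days = 1 / combined rate = 507/52
= 9.75 days

9.75 days


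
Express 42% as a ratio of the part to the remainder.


42% means 42 parts out of 100; remainder = 58
Part : remainder = 42:58
GCD = 2
= 21:29

21:29


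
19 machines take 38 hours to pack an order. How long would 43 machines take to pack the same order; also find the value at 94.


Inverse proportion: x × y = constant
k = 19 × 38 = 722
At x=43: k/43 = 16.79
At x=94: k/94 = 7.68
= 16.79 and 7.68

16.79 and 7.68


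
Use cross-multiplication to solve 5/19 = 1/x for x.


Cross multiply: 5 × x = 19 × 1
5x = 19
x = 19 / 5
= 3.80

3.80


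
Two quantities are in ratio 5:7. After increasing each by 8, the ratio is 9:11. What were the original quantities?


Let A = 5k, B = 7k.
(5k + 8) / (7k + 8) = 9/11
Cross-multiply: 11(5k + 8) = 9(7k + 8)
55k + 88 = 63k + 72
55k - 63k = 72 - 88
-8k = -16
k = -16/-8 = 2
A = 5×2 = 10, B = 7×2 = 14
= A = 10, B = 14

A = 10, B = 14


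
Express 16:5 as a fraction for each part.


Total parts = 16 + 5 = 21
First part: 16/21 = 16/21
Second part: 5/21 = 5/21
= 16/21 and 5/21

16/21 and 5/21


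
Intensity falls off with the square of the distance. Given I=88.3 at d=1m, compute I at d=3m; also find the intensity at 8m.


I₁d₁² = I₂d₂²
I at 3m = 88.3 × (1/3)² = 88.3 × 1/9 = 88.3/9 ≈ 9.8111
I at 8m = 88.3 × (1/8)² = 88.3 × 1/64 = 88.3/64 ≈ 1.3797
= 9.8111 and 1.3797

9.8111 and 1.3797


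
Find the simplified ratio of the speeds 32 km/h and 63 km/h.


Ratio = 32:63
GCD = 1
Simplified = 32:63
Time ratio (same distance) = 63:32
Speed ratio = 32:63

32:63


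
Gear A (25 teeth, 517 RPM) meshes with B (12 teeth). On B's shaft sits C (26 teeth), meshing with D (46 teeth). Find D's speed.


Stage 1: RPM_B = RPM_A × t_A/t_B = 517 × 25/12 = 12925/12 ≈ 1077.08
B and C share a shaft → RPM_C = RPM_B
Stage 2: RPM_D = RPM_C × t_C/t_D = RPM_A × (t_A×t_C)/(t_B×t_D)
Overall ratio = (25×26)/(12×46) = 650/552
RPM_D = 517 × 650/552 = 336050/552
≈ 608.79 RPM

608.79 RPM


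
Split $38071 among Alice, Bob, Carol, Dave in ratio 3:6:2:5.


Total parts = 3 + 6 + 2 + 5 = 16
Alice: 38071 × 3/16 = 7138.31
Bob: 38071 × 6/16 = 14276.63
Carol: 38071 × 2/16 = 4758.88
Dave: 38071 × 5/16 = 11897.19
= Alice: $7138.31, Bob: $14276.63, Carol: $4758.88, Dave: $11897.19

Alice: $7138.31, Bob: $14276.63, Carol: $4758.88, Dave: $11897.19


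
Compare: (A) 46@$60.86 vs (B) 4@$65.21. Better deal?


Deal A: $60.86/46 = $1.3230/unit
Deal B: $65.21/4 = $16.3025/unit
A is cheaper per unit
= Deal A

Deal A


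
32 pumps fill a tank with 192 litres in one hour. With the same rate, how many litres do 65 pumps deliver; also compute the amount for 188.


Direct proportion: y/x = constant
k = 192/32 = 6.0000
y at x=65: k × 65 = 192 × 65 / 32 = 12480/32 = 390.00
y at x=188: k × 188 = 192 × 188 / 32 = 36096/32 = 1128.00
= 390.00 and 1128.00

390.00 and 1128.00


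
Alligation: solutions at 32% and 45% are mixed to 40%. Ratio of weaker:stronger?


Let x parts of 32% mix with y parts of 45%.
32x + 45y = 40(x + y)
32x + 45y = 40x + 40y
x(32 - 40) = y(40 - 45)
x/y = (45 - 40)/(40 - 32) = 5/8
Simplify: 5:8
= 5:8

5:8


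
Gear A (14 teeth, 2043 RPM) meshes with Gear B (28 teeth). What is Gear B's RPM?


Gear ratio = 14:28 = 1:2
RPM_B = RPM_A × (teeth_A / teeth_B)
= 2043 × (14/28)
= 1021.5 RPM

1021.5 RPM


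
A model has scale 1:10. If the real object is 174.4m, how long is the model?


Model size = real / scale
= 174.4 / 10
= 17.4400 m

17.4400 m


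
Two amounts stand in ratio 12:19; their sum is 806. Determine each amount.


Let A = 12k, B = 19k.
12k + 19k = 806
31k = 806 → k = 806/31 = 26
A = 12×26 = 312, B = 19×26 = 494
= A = 312, B = 494

A = 312, B = 494


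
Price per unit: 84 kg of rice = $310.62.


Unit rate = total / quantity
= 310.62 / 84
= $3.70 per unit

$3.70 per unit


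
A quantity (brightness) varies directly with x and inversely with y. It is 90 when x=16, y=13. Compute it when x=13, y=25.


z = k·x/y
Solve for k using the known point: k = z·y/x = 90×13/16 = 1170/16 = 73.1250
Now evaluate at x=13, y=25:
z = k × 13 / 25 = (1170 × 13) / (16 × 25) = 15210/400
= 38.0250

38.0250


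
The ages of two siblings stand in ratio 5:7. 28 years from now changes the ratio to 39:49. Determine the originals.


Let A = 5k, B = 7k.
(5k + 28) / (7k + 28) = 39/49
Cross-multiply: 49(5k + 28) = 39(7k + 28)
245k + 1372 = 273k + 1092
245k - 273k = 1092 - 1372
-28k = -280
k = -280/-28 = 10
A = 5×10 = 50, B = 7×10 = 70
= A = 50, B = 70

A = 50, B = 70


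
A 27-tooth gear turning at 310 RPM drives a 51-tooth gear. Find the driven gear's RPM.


Gear ratio = 27:51 = 9:17
RPM_B = RPM_A × (teeth_A / teeth_B)
= 310 × (27/51)
= 164.1 RPM

164.1 RPM


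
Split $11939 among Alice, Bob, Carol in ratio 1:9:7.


Total parts = 1 + 9 + 7 = 17
Alice: 11939 × 1/17 = 702.29
Bob: 11939 × 9/17 = 6320.65
Carol: 11939 × 7/17 = 4916.06
= Alice: $702.29, Bob: $6320.65, Carol: $4916.06

Alice: $702.29, Bob: $6320.65, Carol: $4916.06


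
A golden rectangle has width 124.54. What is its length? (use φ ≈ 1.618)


φ = (1 + √5) / 2 ≈ 1.618
Length = width × φ = 124.54 × 1.618 = 201.50572
≈ 201.51

201.51


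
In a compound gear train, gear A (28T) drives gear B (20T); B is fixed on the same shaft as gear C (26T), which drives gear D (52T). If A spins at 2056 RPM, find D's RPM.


Stage 1: RPM_B = RPM_A × t_A/t_B = 2056 × 28/20 = 57568/20 = 2878.40
B and C share a shaft → RPM_C = RPM_B
Stage 2: RPM_D = RPM_C × t_C/t_D = RPM_A × (t_A×t_C)/(t_B×t_D)
Overall ratio = (28×26)/(20×52) = 728/1040
RPM_D = 2056 × 728/1040 = 1496768/1040
= 1439.20 RPM

1439.20 RPM


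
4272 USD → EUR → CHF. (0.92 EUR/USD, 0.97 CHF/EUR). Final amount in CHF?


Step 1: 4272 USD × 0.92 = 3930.24 EUR
Step 2: 3930.24 EUR × 0.97 = 3812.33 CHF
Implied rate USD→CHF = 0.92 × 0.97 = 0.8924
= 3812.33 CHF

3812.33 CHF


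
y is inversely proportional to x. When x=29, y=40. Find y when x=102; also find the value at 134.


Inverse proportion: x × y = constant
k = 29 × 40 = 1160
At x=102: k/102 = 11.37
At x=134: k/134 = 8.66
= 11.37 and 8.66

11.37 and 8.66


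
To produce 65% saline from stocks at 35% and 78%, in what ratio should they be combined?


Let x parts of 35% mix with y parts of 78%.
35x + 78y = 65(x + y)
35x + 78y = 65x + 65y
x(35 - 65) = y(65 - 78)
x/y = (78 - 65)/(65 - 35) = 13/30
Simplify: 13:30
= 13:30

13:30


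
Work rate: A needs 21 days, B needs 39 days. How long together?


Rate of A = 1/21 per day
Rate of B = 1/39 per day
Combined rate = 1/21 + 1/39 = 60/819 ≈ 0.0733 per day
Days = 1 / combined rate = 819/60
= 13.65 days

13.65 days


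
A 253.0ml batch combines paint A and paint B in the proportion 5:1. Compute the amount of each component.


Total parts = 5 + 1 = 6
paint A: 253.0 × 5/6 = 210.8ml
paint B: 253.0 × 1/6 = 42.2ml
= 210.8ml and 42.2ml

210.8ml and 42.2ml


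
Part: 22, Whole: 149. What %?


Percentage = (part / whole) × 100
= (22 / 149) × 100
≈ 14.77%

14.77%


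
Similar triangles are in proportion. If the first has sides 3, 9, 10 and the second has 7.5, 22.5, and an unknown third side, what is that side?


Scale factor = 7.5/3 = 2.5
Missing side = 10 × 2.5
= 25.0

25.0


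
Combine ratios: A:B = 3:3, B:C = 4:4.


Match B: multiply A:B by 4 → 12:12
Multiply B:C by 3 → 12:12
Combined: 12:12:12
GCD = 12
= 1:1:1

1:1:1


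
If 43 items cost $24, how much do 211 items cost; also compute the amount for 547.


Direct proportion: y/x = constant
k = 24/43 ≈ 0.5581
y at x=211: k × 211 = 24 × 211 / 43 = 5064/43 ≈ 117.77
y at x=547: k × 547 = 24 × 547 / 43 = 13128/43 ≈ 305.30
= 117.77 and 305.30

117.77 and 305.30


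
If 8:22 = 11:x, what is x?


Cross multiply: 8 × x = 22 × 11
8x = 242
x = 242 / 8
= 30.25

30.25


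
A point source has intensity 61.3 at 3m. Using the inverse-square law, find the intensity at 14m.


I₁d₁² = I₂d₂²
I₂ = I₁ × (d₁/d₂)²
= 61.3 × (3/14)²
= 61.3 × 9/196
= 551.7/196
≈ 2.8148

2.8148


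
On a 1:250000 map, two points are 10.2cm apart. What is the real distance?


Real distance = map distance × scale
= 10.2cm × 250000
= 2550000 cm = 25500.0 m
= 25.500 km

25.500 km


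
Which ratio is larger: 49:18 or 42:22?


49/18 = 2.7222
42/22 = 1.9091
2.7222 > 1.9091, so 49:18 is greater
= 49:18

49:18


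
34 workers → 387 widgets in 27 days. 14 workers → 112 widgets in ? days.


Days ∝ work / workers, so d₂ = d₁ × (m₁/m₂) × (w₂/w₁)
Workers factor (inverse): 34/14 ≈ 2.4286
Work factor (direct): 112/387 ≈ 0.2894
d₂ = 27 × 34/14 × 112/387 = (27 × 34 × 112) / (14 × 387) = 102816/5418
≈ 18.98 days

18.98 days


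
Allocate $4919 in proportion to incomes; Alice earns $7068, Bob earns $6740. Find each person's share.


Total income = 7068 + 6740 = $13808
Alice: $4919 × 7068/13808 = $2517.92
Bob: $4919 × 6740/13808 = $2401.08
= Alice: $2517.92, Bob: $2401.08

Alice: $2517.92, Bob: $2401.08


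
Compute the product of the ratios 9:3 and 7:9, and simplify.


Compound ratio = (9×7) : (3×9)
= 63:27
GCD = 9
= 7:3

7:3


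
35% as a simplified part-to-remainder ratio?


35% means 35 parts out of 100; remainder = 65
Part : remainder = 35:65
GCD = 5
= 7:13

7:13


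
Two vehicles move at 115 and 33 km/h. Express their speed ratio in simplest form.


Ratio = 115:33
GCD = 1
Simplified = 115:33
Time ratio (same distance) = 33:115
Speed ratio = 115:33

115:33


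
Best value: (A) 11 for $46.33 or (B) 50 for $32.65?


Deal A: $46.33/11 = $4.2118/unit
Deal B: $32.65/50 = $0.6530/unit
B is cheaper per unit
= Deal B

Deal B


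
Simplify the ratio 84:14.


GCD(84, 14) = 14
84/14 : 14/14
= 6:1

6:1


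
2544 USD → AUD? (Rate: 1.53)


Amount × rate = 2544 × 1.53
= 3892.32 AUD

3892.32 AUD


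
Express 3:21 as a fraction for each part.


Total parts = 3 + 21 = 24
First part: 3/24 = 1/8
Second part: 21/24 = 7/8
= 1/8 and 7/8

1/8 and 7/8


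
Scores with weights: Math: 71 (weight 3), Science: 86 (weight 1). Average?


Numerator = 71×3 + 86×1
= 213 + 86
= 299
Total weight = 4
Weighted avg = 299/4
= 74.75

74.75


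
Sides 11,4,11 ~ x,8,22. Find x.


Scale factor = 8/4 = 2
Missing side = 11 × 2
= 22.0

22.0


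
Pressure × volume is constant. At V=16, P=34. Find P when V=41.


Inverse proportion: x × y = constant
k = 16 × 34 = 544
y₂ = k / 41 = 544 / 41
= 13.27

13.27


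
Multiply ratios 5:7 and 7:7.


Compound ratio = (5×7) : (7×7)
= 35:49
GCD = 7
= 5:7

5:7


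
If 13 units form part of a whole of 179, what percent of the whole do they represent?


Percentage = (part / whole) × 100
= (13 / 179) × 100
≈ 7.26%

7.26%


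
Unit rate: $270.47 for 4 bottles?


Unit rate = total / quantity
= 270.47 / 4
= $67.62 per unit

$67.62 per unit


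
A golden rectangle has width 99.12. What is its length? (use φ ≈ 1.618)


φ = (1 + √5) / 2 ≈ 1.618
Length = width × φ = 99.12 × 1.618 = 160.37616
≈ 160.38

160.38


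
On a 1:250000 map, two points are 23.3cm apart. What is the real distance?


Real distance = map distance × scale
= 23.3cm × 250000
= 5825000 cm = 58250.0 m
= 58.250 km

58.250 km


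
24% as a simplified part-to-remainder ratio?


24% means 24 parts out of 100; remainder = 76
Part : remainder = 24:76
GCD = 4
= 6:19

6:19


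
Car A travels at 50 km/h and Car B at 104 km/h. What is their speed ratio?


Ratio = 50:104
GCD = 2
Simplified = 25:52
Time ratio (same distance) = 52:25
Speed ratio = 25:52

25:52


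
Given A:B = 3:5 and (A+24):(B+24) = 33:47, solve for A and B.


Let A = 3k, B = 5k.
(3k + 24) / (5k + 24) = 33/47
Cross-multiply: 47(3k + 24) = 33(5k + 24)
141k + 1128 = 165k + 792
141k - 165k = 792 - 1128
-24k = -336
k = -336/-24 = 14
A = 3×14 = 42, B = 5×14 = 70
= A = 42, B = 70

A = 42, B = 70


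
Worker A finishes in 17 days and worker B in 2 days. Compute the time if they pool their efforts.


Rate of A = 1/17 per day
Rate of B = 1/2 per day
Combined rate = 1/17 + 1/2 = 19/34 ≈ 0.5588 per day
Days = 1 / combined rate = 34/19
≈ 1.79 days

1.79 days


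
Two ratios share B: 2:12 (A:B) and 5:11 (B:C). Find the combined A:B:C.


Match B: multiply A:B by 5 → 10:60
Multiply B:C by 12 → 60:132
Combined: 10:60:132
GCD = 2
= 5:30:66

5:30:66


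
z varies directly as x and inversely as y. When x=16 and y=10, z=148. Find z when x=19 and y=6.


z = k·x/y
Solve for k using the known point: k = z·y/x = 148×10/16 = 1480/16 = 92.5000
Now evaluate at x=19, y=6:
z = k × 19 / 6 = (1480 × 19) / (16 × 6) = 28120/96
≈ 292.9167

292.9167


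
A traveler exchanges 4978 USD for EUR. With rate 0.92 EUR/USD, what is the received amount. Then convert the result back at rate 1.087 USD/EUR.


Amount × rate = 4978 × 0.92 = 4579.76 EUR
Round-trip: 4579.76 × 1.087 = 4978.20 USD
= 4579.76 EUR, then 4978.20 USD

4579.76 EUR, then 4978.20 USD


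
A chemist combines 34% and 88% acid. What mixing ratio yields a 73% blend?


Let x parts of 34% mix with y parts of 88%.
34x + 88y = 73(x + y)
34x + 88y = 73x + 73y
x(34 - 73) = y(73 - 88)
x/y = (88 - 73)/(73 - 34) = 15/39
Simplify: 5:13
= 5:13

5:13


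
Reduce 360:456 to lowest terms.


GCD(360, 456) = 24
360/24 : 456/24
= 15:19

15:19


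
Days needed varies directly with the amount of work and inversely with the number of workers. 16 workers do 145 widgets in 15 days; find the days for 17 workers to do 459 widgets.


Days ∝ work / workers, so d₂ = d₁ × (m₁/m₂) × (w₂/w₁)
Workers factor (inverse): 16/17 ≈ 0.9412
Work factor (direct): 459/145 ≈ 3.1655
d₂ = 15 × 16/17 × 459/145 = (15 × 16 × 459) / (17 × 145) = 110160/2465
≈ 44.69 days

44.69 days


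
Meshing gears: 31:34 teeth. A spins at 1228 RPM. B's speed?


Gear ratio = 31:34 = 31:34
RPM_B = RPM_A × (teeth_A / teeth_B)
= 1228 × (31/34)
= 1119.6 RPM

1119.6 RPM


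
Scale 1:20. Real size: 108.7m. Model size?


Model size = real / scale
= 108.7 / 20
= 5.4350 m

5.4350 m


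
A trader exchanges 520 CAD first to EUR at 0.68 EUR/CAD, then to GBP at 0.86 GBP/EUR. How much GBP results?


Step 1: 520 CAD × 0.68 = 353.60 EUR
Step 2: 353.60 EUR × 0.86 = 304.10 GBP
Implied rate CAD→GBP = 0.68 × 0.86 = 0.5848
= 304.10 GBP

304.10 GBP


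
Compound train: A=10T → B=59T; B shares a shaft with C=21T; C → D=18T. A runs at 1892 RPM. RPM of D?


Stage 1: RPM_B = RPM_A × t_A/t_B = 1892 × 10/59 = 18920/59 ≈ 320.68
B and C share a shaft → RPM_C = RPM_B
Stage 2: RPM_D = RPM_C × t_C/t_D = RPM_A × (t_A×t_C)/(t_B×t_D)
Overall ratio = (10×21)/(59×18) = 210/1062
RPM_D = 1892 × 210/1062 = 397320/1062
≈ 374.12 RPM

374.12 RPM


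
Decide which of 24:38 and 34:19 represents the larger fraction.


24/38 = 0.6316
34/19 = 1.7895
0.6316 < 1.7895, so 24:38 is less
= 34:19

34:19


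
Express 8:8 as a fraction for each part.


Total parts = 8 + 8 = 16
First part: 8/16 = 1/2
Second part: 8/16 = 1/2
= 1/2 and 1/2

1/2 and 1/2


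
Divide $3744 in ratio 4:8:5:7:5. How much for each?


Total parts = 4 + 8 + 5 + 7 + 5 = 29
Part 1: 3744 × 4/29 = 516.41
Part 2: 3744 × 8/29 = 1032.83
Part 3: 3744 × 5/29 = 645.52
Part 4: 3744 × 7/29 = 903.72
Part 5: 3744 × 5/29 = 645.52
= Part 1: $516.41, Part 2: $1032.83, Part 3: $645.52, Part 4: $903.72, Part 5: $645.52

Part 1: $516.41, Part 2: $1032.83, Part 3: $645.52, Part 4: $903.72, Part 5: $645.52


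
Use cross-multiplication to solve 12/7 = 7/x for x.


Cross multiply: 12 × x = 7 × 7
12x = 49
x = 49 / 12
= 4.08

4.08


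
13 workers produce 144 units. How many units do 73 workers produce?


Direct proportion: y/x = constant
k = 144/13 ≈ 11.0769
y₂ = k × 73 = 144 × 73 / 13 = 10512/13
≈ 808.62

808.62


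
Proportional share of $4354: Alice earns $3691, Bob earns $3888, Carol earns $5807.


Total income = 3691 + 3888 + 5807 = $13386
Alice: $4354 × 3691/13386 = $1200.55
Bob: $4354 × 3888/13386 = $1264.63
Carol: $4354 × 5807/13386 = $1888.82
= Alice: $1200.55, Bob: $1264.63, Carol: $1888.82

Alice: $1200.55, Bob: $1264.63, Carol: $1888.82


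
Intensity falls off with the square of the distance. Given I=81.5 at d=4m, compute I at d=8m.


I₁d₁² = I₂d₂²
I₂ = I₁ × (d₁/d₂)²
= 81.5 × (4/8)²
= 81.5 × 16/64
= 1304/64
= 20.3750

20.3750


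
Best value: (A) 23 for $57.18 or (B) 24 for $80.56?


Deal A: $57.18/23 = $2.4861/unit
Deal B: $80.56/24 = $3.3567/unit
A is cheaper per unit
= Deal A

Deal A


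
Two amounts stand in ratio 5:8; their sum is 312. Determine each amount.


Let A = 5k, B = 8k.
5k + 8k = 312
13k = 312 → k = 312/13 = 24
A = 5×24 = 120, B = 8×24 = 192
= A = 120, B = 192

A = 120, B = 192


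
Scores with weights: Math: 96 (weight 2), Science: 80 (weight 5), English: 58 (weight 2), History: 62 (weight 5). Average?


Numerator = 96×2 + 80×5 + 58×2 + 62×5
= 192 + 400 + 116 + 310
= 1018
Total weight = 14
Weighted avg = 1018/14
= 72.71

72.71


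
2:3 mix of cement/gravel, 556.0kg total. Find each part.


Total parts = 2 + 3 = 5
cement: 556.0 × 2/5 = 222.4kg
gravel: 556.0 × 3/5 = 333.6kg
= 222.4kg and 333.6kg

222.4kg and 333.6kg


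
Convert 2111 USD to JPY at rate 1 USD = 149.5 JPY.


Amount × rate = 2111 × 149.5
= 315594.50 JPY

315594.50 JPY


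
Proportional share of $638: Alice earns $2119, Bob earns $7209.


Total income = 2119 + 7209 = $9328
Alice: $638 × 2119/9328 = $144.93
Bob: $638 × 7209/9328 = $493.07
= Alice: $144.93, Bob: $493.07

Alice: $144.93, Bob: $493.07


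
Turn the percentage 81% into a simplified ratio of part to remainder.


81% means 81 parts out of 100; remainder = 19
Part : remainder = 81:19
GCD = 1
= 81:19

81:19


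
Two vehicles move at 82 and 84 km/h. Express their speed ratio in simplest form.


Ratio = 82:84
GCD = 2
Simplified = 41:42
Time ratio (same distance) = 42:41
Speed ratio = 41:42

41:42


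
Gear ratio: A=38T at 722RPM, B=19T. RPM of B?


Gear ratio = 38:19 = 2:1
RPM_B = RPM_A × (teeth_A / teeth_B)
= 722 × (38/19)
= 1444.0 RPM

1444.0 RPM


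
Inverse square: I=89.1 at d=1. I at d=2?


I₁d₁² = I₂d₂²
I₂ = I₁ × (d₁/d₂)²
= 89.1 × (1/2)²
= 89.1 × 1/4
= 89.1/4
= 22.2750

22.2750


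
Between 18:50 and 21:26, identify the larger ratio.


18/50 = 0.3600
21/26 = 0.8077
0.3600 < 0.8077, so 18:50 is less
= 21:26

21:26


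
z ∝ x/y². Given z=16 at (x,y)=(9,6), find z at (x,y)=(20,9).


z = k·x/y²
Solve for k using the known point: k = z·y²/x = 16×36/9 = 576/9 = 64.0000
Now evaluate at x=20, y=9:
z = k × 20 / 81 = (576 × 20) / (9 × 81) = 11520/729
≈ 15.8025

15.8025


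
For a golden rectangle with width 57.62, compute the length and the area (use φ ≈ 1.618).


φ = (1 + √5) / 2 ≈ 1.618
Length = width × φ = 57.62 × 1.618 = 93.22916
≈ 93.23
Area = width × length = 57.62 × 93.22916 = 5371.8641992 ≈ 5371.86
= Length: 93.23, Area: 5371.86

Length: 93.23, Area: 5371.86


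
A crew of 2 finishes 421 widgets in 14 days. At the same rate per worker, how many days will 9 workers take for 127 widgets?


Days ∝ work / workers, so d₂ = d₁ × (m₁/m₂) × (w₂/w₁)
Workers factor (inverse): 2/9 ≈ 0.2222
Work factor (direct): 127/421 ≈ 0.3017
d₂ = 14 × 2/9 × 127/421 = (14 × 2 × 127) / (9 × 421) = 3556/3789
≈ 0.94 days

0.94 days


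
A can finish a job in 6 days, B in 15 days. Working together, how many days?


Rate of A = 1/6 per day
Rate of B = 1/15 per day
Combined rate = 1/6 + 1/15 = 21/90 ≈ 0.2333 per day
Days = 1 / combined rate = 90/21
≈ 4.29 days

4.29 days


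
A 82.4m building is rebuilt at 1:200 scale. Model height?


Model size = real / scale
= 82.4 / 200
= 0.4120 m

0.4120 m


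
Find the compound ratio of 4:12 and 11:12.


Compound ratio = (4×11) : (12×12)
= 44:144
GCD = 4
= 11:36

11:36


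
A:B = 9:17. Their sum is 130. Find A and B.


Let A = 9k, B = 17k.
9k + 17k = 130
26k = 130 → k = 130/26 = 5
A = 9×5 = 45, B = 17×5 = 85
= A = 45, B = 85

A = 45, B = 85


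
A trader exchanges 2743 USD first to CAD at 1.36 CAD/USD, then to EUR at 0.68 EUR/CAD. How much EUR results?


Step 1: 2743 USD × 1.36 = 3730.48 CAD
Step 2: 3730.48 CAD × 0.68 = 2536.73 EUR
Implied rate USD→EUR = 1.36 × 0.68 = 0.9248
= 2536.73 EUR

2536.73 EUR


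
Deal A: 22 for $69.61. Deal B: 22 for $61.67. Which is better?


Deal A: $69.61/22 = $3.1641/unit
Deal B: $61.67/22 = $2.8032/unit
B is cheaper per unit
= Deal B

Deal B


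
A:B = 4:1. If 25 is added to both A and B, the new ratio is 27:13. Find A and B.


Let A = 4k, B = 1k.
(4k + 25) / (1k + 25) = 27/13
Cross-multiply: 13(4k + 25) = 27(1k + 25)
52k + 325 = 27k + 675
52k - 27k = 675 - 325
25k = 350
k = 350/25 = 14
A = 4×14 = 56, B = 1×14 = 14
= A = 56, B = 14

A = 56, B = 14


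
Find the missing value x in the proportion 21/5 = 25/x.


Cross multiply: 21 × x = 5 × 25
21x = 125
x = 125 / 21
= 5.95

5.95


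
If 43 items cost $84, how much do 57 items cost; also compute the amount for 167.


Direct proportion: y/x = constant
k = 84/43 ≈ 1.9535
y at x=57: k × 57 = 84 × 57 / 43 = 4788/43 ≈ 111.35
y at x=167: k × 167 = 84 × 167 / 43 = 14028/43 ≈ 326.23
= 111.35 and 326.23

111.35 and 326.23


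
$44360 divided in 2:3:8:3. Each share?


Total parts = 2 + 3 + 8 + 3 = 16
Part 1: 44360 × 2/16 = 5545.00
Part 2: 44360 × 3/16 = 8317.50
Part 3: 44360 × 8/16 = 22180.00
Part 4: 44360 × 3/16 = 8317.50
= Part 1: $5545.00, Part 2: $8317.50, Part 3: $22180.00, Part 4: $8317.50

Part 1: $5545.00, Part 2: $8317.50, Part 3: $22180.00, Part 4: $8317.50


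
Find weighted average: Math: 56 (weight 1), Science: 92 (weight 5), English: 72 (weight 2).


Numerator = 56×1 + 92×5 + 72×2
= 56 + 460 + 144
= 660
Total weight = 8
Weighted avg = 660/8
= 82.50

82.50


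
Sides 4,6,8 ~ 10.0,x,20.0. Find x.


Scale factor = 10.0/4 = 2.5
Missing side = 6 × 2.5
= 15.0

15.0


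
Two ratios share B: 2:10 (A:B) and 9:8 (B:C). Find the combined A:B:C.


Match B: multiply A:B by 9 → 18:90
Multiply B:C by 10 → 90:80
Combined: 18:90:80
GCD = 2
= 9:45:40

9:45:40


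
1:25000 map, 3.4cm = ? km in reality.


Real distance = map distance × scale
= 3.4cm × 25000
= 85000 cm = 850.0 m
= 0.850 km

0.850 km


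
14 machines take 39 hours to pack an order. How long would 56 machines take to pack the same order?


Inverse proportion: x × y = constant
k = 14 × 39 = 546
y₂ = k / 56 = 546 / 56
= 9.75

9.75


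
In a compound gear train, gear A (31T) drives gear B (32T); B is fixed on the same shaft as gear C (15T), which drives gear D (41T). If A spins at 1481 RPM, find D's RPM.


Stage 1: RPM_B = RPM_A × t_A/t_B = 1481 × 31/32 = 45911/32 ≈ 1434.72
B and C share a shaft → RPM_C = RPM_B
Stage 2: RPM_D = RPM_C × t_C/t_D = RPM_A × (t_A×t_C)/(t_B×t_D)
Overall ratio = (31×15)/(32×41) = 465/1312
RPM_D = 1481 × 465/1312 = 688665/1312
≈ 524.90 RPM

524.90 RPM


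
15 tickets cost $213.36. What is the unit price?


Unit rate = total / quantity
= 213.36 / 15
= $14.22 per unit

$14.22 per unit


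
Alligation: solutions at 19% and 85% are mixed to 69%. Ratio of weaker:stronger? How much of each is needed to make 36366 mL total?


Let x parts of 19% mix with y parts of 85%.
19x + 85y = 69(x + y)
19x + 85y = 69x + 69y
x(19 - 69) = y(69 - 85)
x/y = (85 - 69)/(69 - 19) = 16/50
Simplify: 8:25
Total parts = 33; one part = 36366/33 = 1102.00 mL
19% solution: 8×1102.00 = 8816.00 mL
85% solution: 25×1102.00 = 27550.00 mL
= ratio 8:25; 8816.00 mL and 27550.00 mL

ratio 8:25; 8816.00 mL and 27550.00 mL


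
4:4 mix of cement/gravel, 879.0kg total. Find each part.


Total parts = 4 + 4 = 8
cement: 879.0 × 4/8 = 439.5kg
gravel: 879.0 × 4/8 = 439.5kg
= 439.5kg and 439.5kg

439.5kg and 439.5kg


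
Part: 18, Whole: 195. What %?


Percentage = (part / whole) × 100
= (18 / 195) × 100
≈ 9.23%

9.23%


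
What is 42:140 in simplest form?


GCD(42, 140) = 14
42/14 : 140/14
= 3:10

3:10


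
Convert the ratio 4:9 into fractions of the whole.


Total parts = 4 + 9 = 13
First part: 4/13 = 4/13
Second part: 9/13 = 9/13
= 4/13 and 9/13

4/13 and 9/13


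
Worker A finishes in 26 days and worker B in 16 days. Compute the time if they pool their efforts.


Rate of A = 1/26 per day
Rate of B = 1/16 per day
Combined rate = 1/26 + 1/16 = 42/416 ≈ 0.1010 per day
Days = 1 / combined rate = 416/42
≈ 9.90 days

9.90 days


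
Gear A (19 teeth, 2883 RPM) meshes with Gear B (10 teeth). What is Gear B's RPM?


Gear ratio = 19:10 = 19:10
RPM_B = RPM_A × (teeth_A / teeth_B)
= 2883 × (19/10)
= 5477.7 RPM

5477.7 RPM


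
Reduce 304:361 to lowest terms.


GCD(304, 361) = 19
304/19 : 361/19
= 16:19

16:19


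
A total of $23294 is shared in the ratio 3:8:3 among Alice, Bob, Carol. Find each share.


Total parts = 3 + 8 + 3 = 14
Alice: 23294 × 3/14 = 4991.57
Bob: 23294 × 8/14 = 13310.86
Carol: 23294 × 3/14 = 4991.57
= Alice: $4991.57, Bob: $13310.86, Carol: $4991.57

Alice: $4991.57, Bob: $13310.86, Carol: $4991.57


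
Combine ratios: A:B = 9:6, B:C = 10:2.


Match B: multiply A:B by 10 → 90:60
Multiply B:C by 6 → 60:12
Combined: 90:60:12
GCD = 6
= 15:10:2

15:10:2


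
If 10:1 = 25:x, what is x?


Cross multiply: 10 × x = 1 × 25
10x = 25
x = 25 / 10
= 2.50

2.50


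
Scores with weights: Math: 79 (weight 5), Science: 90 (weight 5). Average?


Numerator = 79×5 + 90×5
= 395 + 450
= 845
Total weight = 10
Weighted avg = 845/10
= 84.50

84.50


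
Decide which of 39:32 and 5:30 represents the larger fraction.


39/32 = 1.2188
5/30 = 0.1667
1.2188 > 0.1667, so 39:32 is greater
= 39:32

39:32


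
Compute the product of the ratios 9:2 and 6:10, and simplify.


Compound ratio = (9×6) : (2×10)
= 54:20
GCD = 2
= 27:10

27:10


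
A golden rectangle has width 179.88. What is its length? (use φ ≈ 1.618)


φ = (1 + √5) / 2 ≈ 1.618
Length = width × φ = 179.88 × 1.618 = 291.04584
≈ 291.05

291.05


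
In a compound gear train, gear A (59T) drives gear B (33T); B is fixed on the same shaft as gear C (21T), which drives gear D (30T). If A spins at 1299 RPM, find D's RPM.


Stage 1: RPM_B = RPM_A × t_A/t_B = 1299 × 59/33 = 76641/33 ≈ 2322.45
B and C share a shaft → RPM_C = RPM_B
Stage 2: RPM_D = RPM_C × t_C/t_D = RPM_A × (t_A×t_C)/(t_B×t_D)
Overall ratio = (59×21)/(33×30) = 1239/990
RPM_D = 1299 × 1239/990 = 1609461/990
≈ 1625.72 RPM

1625.72 RPM


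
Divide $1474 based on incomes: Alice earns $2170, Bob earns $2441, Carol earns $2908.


Total income = 2170 + 2441 + 2908 = $7519
Alice: $1474 × 2170/7519 = $425.40
Bob: $1474 × 2441/7519 = $478.53
Carol: $1474 × 2908/7519 = $570.07
= Alice: $425.40, Bob: $478.53, Carol: $570.07

Alice: $425.40, Bob: $478.53, Carol: $570.07


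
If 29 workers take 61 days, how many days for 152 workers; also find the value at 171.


Inverse proportion: x × y = constant
k = 29 × 61 = 1769
At x=152: k/152 = 11.64
At x=171: k/171 = 10.35
= 11.64 and 10.35

11.64 and 10.35


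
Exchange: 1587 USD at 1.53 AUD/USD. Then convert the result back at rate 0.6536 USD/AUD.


Amount × rate = 1587 × 1.53 = 2428.11 AUD
Round-trip: 2428.11 × 0.6536 = 1587.01 USD
= 2428.11 AUD, then 1587.01 USD

2428.11 AUD, then 1587.01 USD


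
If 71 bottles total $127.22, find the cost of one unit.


Unit rate = total / quantity
= 127.22 / 71
= $1.79 per unit

$1.79 per unit


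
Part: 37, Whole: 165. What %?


Percentage = (part / whole) × 100
= (37 / 165) × 100
≈ 22.42%

22.42%


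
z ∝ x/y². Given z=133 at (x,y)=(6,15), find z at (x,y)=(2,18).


z = k·x/y²
Solve for k using the known point: k = z·y²/x = 133×225/6 = 29925/6 = 4987.5000
Now evaluate at x=2, y=18:
z = k × 2 / 324 = (29925 × 2) / (6 × 324) = 59850/1944
≈ 30.7870

30.7870


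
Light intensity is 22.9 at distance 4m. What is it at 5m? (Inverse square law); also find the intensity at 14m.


I₁d₁² = I₂d₂²
I at 5m = 22.9 × (4/5)² = 22.9 × 16/25 = 366.4/25 = 14.6560
I at 14m = 22.9 × (4/14)² = 22.9 × 16/196 = 366.4/196 ≈ 1.8694
= 14.6560 and 1.8694

14.6560 and 1.8694
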